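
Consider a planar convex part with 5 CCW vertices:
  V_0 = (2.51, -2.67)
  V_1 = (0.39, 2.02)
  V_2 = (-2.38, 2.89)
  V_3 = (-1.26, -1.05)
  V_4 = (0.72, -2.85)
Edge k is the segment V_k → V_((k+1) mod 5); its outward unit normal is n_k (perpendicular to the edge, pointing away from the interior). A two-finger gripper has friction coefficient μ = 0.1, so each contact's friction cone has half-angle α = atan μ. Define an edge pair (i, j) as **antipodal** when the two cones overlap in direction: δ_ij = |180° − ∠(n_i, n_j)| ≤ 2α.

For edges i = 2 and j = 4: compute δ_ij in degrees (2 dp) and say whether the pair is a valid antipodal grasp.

δ = 100.13°, invalid

α = atan 0.1 = 5.71°;  2α = 11.42°
edge 2: e_2 = (+1.12, -3.94);  n_2 = (-0.9619, -0.2734)
edge 4: e_4 = (+1.79, +0.18);  n_4 = (+0.1001, -0.9950)
∠(n_2, n_4) = 79.87°
δ = |180° − 79.87°| = 100.13°
100.13° > 2α = 11.42°  →  invalid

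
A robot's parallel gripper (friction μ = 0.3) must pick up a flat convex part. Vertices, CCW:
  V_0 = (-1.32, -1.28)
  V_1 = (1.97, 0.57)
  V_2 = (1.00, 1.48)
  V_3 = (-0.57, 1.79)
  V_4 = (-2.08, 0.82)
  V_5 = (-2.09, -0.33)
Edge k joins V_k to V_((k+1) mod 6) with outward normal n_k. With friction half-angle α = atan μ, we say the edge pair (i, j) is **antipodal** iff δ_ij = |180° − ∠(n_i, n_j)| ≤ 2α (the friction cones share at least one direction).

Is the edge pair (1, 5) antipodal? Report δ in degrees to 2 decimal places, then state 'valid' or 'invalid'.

α = atan 0.3 = 16.70°;  2α = 33.40°
edge 1: e_1 = (-0.97, +0.91);  n_1 = (+0.6842, +0.7293)
edge 5: e_5 = (+0.77, -0.95);  n_5 = (-0.7769, -0.6297)
∠(n_1, n_5) = 172.20°
δ = |180° − 172.20°| = 7.80°
7.80° ≤ 2α = 33.40°  →  valid

δ = 7.80°, valid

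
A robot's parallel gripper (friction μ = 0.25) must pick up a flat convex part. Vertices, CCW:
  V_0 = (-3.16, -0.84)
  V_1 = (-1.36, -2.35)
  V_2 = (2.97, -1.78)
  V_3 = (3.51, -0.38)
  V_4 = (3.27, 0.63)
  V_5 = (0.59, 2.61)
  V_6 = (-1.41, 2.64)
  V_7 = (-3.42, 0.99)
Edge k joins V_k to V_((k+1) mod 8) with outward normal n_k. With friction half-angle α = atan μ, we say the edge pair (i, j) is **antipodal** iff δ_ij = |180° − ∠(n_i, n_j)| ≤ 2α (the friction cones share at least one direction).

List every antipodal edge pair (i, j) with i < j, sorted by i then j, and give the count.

α = atan 0.25 = 14.04°;  2α = 28.07°
n_0 = (-0.6427, -0.7661)
n_1 = (+0.1305, -0.9914)
n_2 = (+0.9330, -0.3599)
n_3 = (+0.9729, +0.2312)
n_4 = (+0.5942, +0.8043)
n_5 = (+0.0150, +0.9999)
n_6 = (-0.6345, +0.7729)
n_7 = (-0.9901, -0.1407)
  (0,1): δ = 132.51°  ·
  (0,2): δ = 71.10°  ·
  (0,3): δ = 36.64°  ·
  (0,4): δ = 3.54°  ✓
  (0,5): δ = 39.13°  ·
  (0,6): δ = 79.38°  ·
  (0,7): δ = 138.08°  ·
  (1,2): δ = 118.59°  ·
  (1,3): δ = 84.13°  ·
  (1,4): δ = 43.96°  ·
  (1,5): δ = 8.36°  ✓
  (1,6): δ = 31.88°  ·
  (1,7): δ = 90.59°  ·
  (2,3): δ = 145.54°  ·
  (2,4): δ = 105.36°  ·
  (2,5): δ = 69.77°  ·
  (2,6): δ = 29.53°  ·
  (2,7): δ = 29.18°  ·
  (3,4): δ = 139.82°  ·
  (3,5): δ = 104.23°  ·
  (3,6): δ = 63.98°  ·
  (3,7): δ = 5.28°  ✓
  (4,5): δ = 144.40°  ·
  (4,6): δ = 104.16°  ·
  (4,7): δ = 45.46°  ·
  (5,6): δ = 139.76°  ·
  (5,7): δ = 81.05°  ·
  (6,7): δ = 121.30°  ·
antipodal pairs: 3

count = 3; pairs: (0,4), (1,5), (3,7)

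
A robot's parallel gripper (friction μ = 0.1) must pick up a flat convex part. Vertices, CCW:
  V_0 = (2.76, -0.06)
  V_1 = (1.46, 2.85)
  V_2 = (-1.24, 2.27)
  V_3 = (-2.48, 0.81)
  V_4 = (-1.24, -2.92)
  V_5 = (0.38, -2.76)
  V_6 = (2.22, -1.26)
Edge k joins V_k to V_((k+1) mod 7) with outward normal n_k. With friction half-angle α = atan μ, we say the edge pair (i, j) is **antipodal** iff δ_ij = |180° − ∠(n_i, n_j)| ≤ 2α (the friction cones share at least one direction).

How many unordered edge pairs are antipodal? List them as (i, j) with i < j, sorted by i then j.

α = atan 0.1 = 5.71°;  2α = 11.42°
n_0 = (+0.9130, +0.4079)
n_1 = (-0.2100, +0.9777)
n_2 = (-0.7622, +0.6473)
n_3 = (-0.9489, -0.3155)
n_4 = (+0.0983, -0.9952)
n_5 = (+0.6319, -0.7751)
n_6 = (+0.9119, -0.4104)
  (0,1): δ = 101.95°  ·
  (0,2): δ = 64.41°  ·
  (0,3): δ = 5.68°  ✓
  (0,4): δ = 71.57°  ·
  (0,5): δ = 105.12°  ·
  (0,6): δ = 131.70°  ·
  (1,2): δ = 142.47°  ·
  (1,3): δ = 83.73°  ·
  (1,4): δ = 6.48°  ✓
  (1,5): δ = 27.06°  ·
  (1,6): δ = 53.65°  ·
  (2,3): δ = 121.27°  ·
  (2,4): δ = 44.02°  ·
  (2,5): δ = 10.47°  ✓
  (2,6): δ = 16.11°  ·
  (3,4): δ = 102.75°  ·
  (3,5): δ = 69.20°  ·
  (3,6): δ = 42.62°  ·
  (4,5): δ = 146.45°  ·
  (4,6): δ = 119.87°  ·
  (5,6): δ = 153.42°  ·
antipodal pairs: 3

count = 3; pairs: (0,3), (1,4), (2,5)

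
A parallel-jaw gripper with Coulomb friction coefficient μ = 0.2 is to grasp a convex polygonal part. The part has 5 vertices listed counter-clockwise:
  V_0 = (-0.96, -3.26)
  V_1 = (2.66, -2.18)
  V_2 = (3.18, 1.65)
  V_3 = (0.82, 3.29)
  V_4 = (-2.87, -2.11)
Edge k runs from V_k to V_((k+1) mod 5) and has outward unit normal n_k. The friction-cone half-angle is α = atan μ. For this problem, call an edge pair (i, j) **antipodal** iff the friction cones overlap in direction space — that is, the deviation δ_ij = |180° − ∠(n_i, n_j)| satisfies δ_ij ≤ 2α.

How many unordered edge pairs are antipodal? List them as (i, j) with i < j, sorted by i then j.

count = 1; pairs: (2,4)

α = atan 0.2 = 11.31°;  2α = 22.62°
n_0 = (+0.2859, -0.9583)
n_1 = (+0.9909, -0.1345)
n_2 = (+0.5707, +0.8212)
n_3 = (-0.8256, +0.5642)
n_4 = (-0.5158, -0.8567)
  (0,1): δ = 114.34°  ·
  (0,2): δ = 51.41°  ·
  (0,3): δ = 39.04°  ·
  (0,4): δ = 132.34°  ·
  (1,2): δ = 117.06°  ·
  (1,3): δ = 26.61°  ·
  (1,4): δ = 66.68°  ·
  (2,3): δ = 89.55°  ·
  (2,4): δ = 3.74°  ✓
  (3,4): δ = 86.71°  ·
antipodal pairs: 1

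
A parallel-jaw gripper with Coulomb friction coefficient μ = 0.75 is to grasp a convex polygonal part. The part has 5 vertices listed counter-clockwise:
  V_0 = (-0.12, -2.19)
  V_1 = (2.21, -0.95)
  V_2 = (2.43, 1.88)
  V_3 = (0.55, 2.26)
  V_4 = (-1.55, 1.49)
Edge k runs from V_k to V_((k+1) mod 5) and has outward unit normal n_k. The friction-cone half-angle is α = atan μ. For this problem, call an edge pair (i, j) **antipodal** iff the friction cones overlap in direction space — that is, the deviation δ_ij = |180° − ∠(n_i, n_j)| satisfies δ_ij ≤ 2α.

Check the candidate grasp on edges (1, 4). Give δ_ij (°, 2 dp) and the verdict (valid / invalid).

δ = 25.68°, valid

α = atan 0.75 = 36.87°;  2α = 73.74°
edge 1: e_1 = (+0.22, +2.83);  n_1 = (+0.9970, -0.0775)
edge 4: e_4 = (+1.43, -3.68);  n_4 = (-0.9321, -0.3622)
∠(n_1, n_4) = 154.32°
δ = |180° − 154.32°| = 25.68°
25.68° ≤ 2α = 73.74°  →  valid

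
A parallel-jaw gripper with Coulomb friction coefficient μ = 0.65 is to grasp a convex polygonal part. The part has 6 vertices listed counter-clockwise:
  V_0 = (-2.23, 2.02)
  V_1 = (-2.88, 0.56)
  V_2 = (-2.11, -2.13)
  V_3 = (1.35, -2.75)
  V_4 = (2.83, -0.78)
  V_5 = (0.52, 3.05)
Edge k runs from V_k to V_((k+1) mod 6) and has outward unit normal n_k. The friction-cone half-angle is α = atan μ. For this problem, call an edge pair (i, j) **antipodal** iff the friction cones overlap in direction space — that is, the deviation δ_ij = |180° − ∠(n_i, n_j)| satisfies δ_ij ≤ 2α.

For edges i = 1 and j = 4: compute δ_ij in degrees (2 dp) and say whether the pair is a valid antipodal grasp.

α = atan 0.65 = 33.02°;  2α = 66.05°
edge 1: e_1 = (+0.77, -2.69);  n_1 = (-0.9614, -0.2752)
edge 4: e_4 = (-2.31, +3.83);  n_4 = (+0.8563, +0.5165)
∠(n_1, n_4) = 164.88°
δ = |180° − 164.88°| = 15.12°
15.12° ≤ 2α = 66.05°  →  valid

δ = 15.12°, valid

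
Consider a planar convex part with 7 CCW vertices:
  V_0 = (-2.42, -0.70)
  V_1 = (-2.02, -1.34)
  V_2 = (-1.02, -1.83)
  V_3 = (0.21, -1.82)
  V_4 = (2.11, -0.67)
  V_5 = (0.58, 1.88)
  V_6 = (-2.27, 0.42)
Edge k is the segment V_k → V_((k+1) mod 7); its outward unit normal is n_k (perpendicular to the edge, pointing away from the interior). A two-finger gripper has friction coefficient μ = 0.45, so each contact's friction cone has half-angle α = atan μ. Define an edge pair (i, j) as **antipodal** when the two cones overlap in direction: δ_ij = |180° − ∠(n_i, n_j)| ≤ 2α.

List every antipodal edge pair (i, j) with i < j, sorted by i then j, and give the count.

α = atan 0.45 = 24.23°;  2α = 48.46°
n_0 = (-0.8480, -0.5300)
n_1 = (-0.4400, -0.8980)
n_2 = (+0.0081, -1.0000)
n_3 = (+0.5178, -0.8555)
n_4 = (+0.8575, +0.5145)
n_5 = (-0.4559, +0.8900)
n_6 = (-0.9912, +0.1327)
  (0,1): δ = 148.11°  ·
  (0,2): δ = 121.54°  ·
  (0,3): δ = 90.82°  ·
  (0,4): δ = 1.04°  ✓
  (0,5): δ = 85.12°  ·
  (0,6): δ = 140.37°  ·
  (1,2): δ = 153.43°  ·
  (1,3): δ = 122.71°  ·
  (1,4): δ = 32.93°  ✓
  (1,5): δ = 53.23°  ·
  (1,6): δ = 108.48°  ·
  (2,3): δ = 149.28°  ·
  (2,4): δ = 59.50°  ·
  (2,5): δ = 26.66°  ✓
  (2,6): δ = 81.91°  ·
  (3,4): δ = 90.22°  ·
  (3,5): δ = 4.06°  ✓
  (3,6): δ = 51.19°  ·
  (4,5): δ = 93.84°  ·
  (4,6): δ = 38.59°  ✓
  (5,6): δ = 124.75°  ·
antipodal pairs: 5

count = 5; pairs: (0,4), (1,4), (2,5), (3,5), (4,6)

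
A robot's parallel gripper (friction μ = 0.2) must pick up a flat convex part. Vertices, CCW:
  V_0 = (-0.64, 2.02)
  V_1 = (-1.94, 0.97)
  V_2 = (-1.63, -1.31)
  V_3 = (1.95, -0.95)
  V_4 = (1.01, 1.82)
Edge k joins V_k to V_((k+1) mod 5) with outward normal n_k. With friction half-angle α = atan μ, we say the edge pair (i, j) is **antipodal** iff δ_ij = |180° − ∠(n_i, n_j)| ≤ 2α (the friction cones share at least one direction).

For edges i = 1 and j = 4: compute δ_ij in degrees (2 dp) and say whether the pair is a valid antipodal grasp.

α = atan 0.2 = 11.31°;  2α = 22.62°
edge 1: e_1 = (+0.31, -2.28);  n_1 = (-0.9909, -0.1347)
edge 4: e_4 = (-1.65, +0.20);  n_4 = (+0.1203, +0.9927)
∠(n_1, n_4) = 104.65°
δ = |180° − 104.65°| = 75.35°
75.35° > 2α = 22.62°  →  invalid

δ = 75.35°, invalid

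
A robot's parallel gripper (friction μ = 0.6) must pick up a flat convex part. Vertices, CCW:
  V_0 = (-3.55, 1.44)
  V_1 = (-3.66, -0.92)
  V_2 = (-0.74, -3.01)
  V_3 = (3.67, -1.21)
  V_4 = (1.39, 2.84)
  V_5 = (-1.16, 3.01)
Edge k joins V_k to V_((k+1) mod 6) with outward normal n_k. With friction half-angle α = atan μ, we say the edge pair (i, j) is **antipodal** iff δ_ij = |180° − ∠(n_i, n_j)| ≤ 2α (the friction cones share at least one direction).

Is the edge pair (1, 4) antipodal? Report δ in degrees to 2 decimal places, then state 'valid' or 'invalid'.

α = atan 0.6 = 30.96°;  2α = 61.93°
edge 1: e_1 = (+2.92, -2.09);  n_1 = (-0.5820, -0.8132)
edge 4: e_4 = (-2.55, +0.17);  n_4 = (+0.0665, +0.9978)
∠(n_1, n_4) = 148.22°
δ = |180° − 148.22°| = 31.78°
31.78° ≤ 2α = 61.93°  →  valid

δ = 31.78°, valid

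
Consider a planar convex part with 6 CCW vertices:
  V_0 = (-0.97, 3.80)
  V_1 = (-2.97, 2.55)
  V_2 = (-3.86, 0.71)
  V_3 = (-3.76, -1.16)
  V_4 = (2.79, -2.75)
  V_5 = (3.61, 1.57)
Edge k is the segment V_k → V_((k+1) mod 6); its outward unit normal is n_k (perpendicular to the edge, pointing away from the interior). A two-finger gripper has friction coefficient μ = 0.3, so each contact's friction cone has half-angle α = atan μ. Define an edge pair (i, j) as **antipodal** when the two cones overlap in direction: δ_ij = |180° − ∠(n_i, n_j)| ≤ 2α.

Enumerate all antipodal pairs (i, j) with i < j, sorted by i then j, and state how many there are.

count = 3; pairs: (1,4), (2,4), (3,5)

α = atan 0.3 = 16.70°;  2α = 33.40°
n_0 = (-0.5300, +0.8480)
n_1 = (-0.9002, +0.4354)
n_2 = (-0.9986, -0.0534)
n_3 = (-0.2359, -0.9718)
n_4 = (+0.9825, -0.1865)
n_5 = (+0.4378, +0.8991)
  (0,1): δ = 147.82°  ·
  (0,2): δ = 118.94°  ·
  (0,3): δ = 45.65°  ·
  (0,4): δ = 47.25°  ·
  (0,5): δ = 122.03°  ·
  (1,2): δ = 151.13°  ·
  (1,3): δ = 77.83°  ·
  (1,4): δ = 15.07°  ✓
  (1,5): δ = 89.85°  ·
  (2,3): δ = 106.71°  ·
  (2,4): δ = 13.81°  ✓
  (2,5): δ = 60.98°  ·
  (3,4): δ = 87.10°  ·
  (3,5): δ = 12.32°  ✓
  (4,5): δ = 105.21°  ·
antipodal pairs: 3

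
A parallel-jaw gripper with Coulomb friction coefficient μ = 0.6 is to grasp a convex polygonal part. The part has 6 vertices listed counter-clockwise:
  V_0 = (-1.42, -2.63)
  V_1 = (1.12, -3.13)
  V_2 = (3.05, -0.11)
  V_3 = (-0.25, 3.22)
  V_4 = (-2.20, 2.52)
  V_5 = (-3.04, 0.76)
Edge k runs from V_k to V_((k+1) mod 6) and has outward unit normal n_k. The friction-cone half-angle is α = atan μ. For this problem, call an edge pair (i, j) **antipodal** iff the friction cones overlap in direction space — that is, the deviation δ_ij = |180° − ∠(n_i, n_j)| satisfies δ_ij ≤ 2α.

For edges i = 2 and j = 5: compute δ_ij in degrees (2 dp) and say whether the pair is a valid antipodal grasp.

α = atan 0.6 = 30.96°;  2α = 61.93°
edge 2: e_2 = (-3.30, +3.33);  n_2 = (+0.7103, +0.7039)
edge 5: e_5 = (+1.62, -3.39);  n_5 = (-0.9023, -0.4312)
∠(n_2, n_5) = 160.80°
δ = |180° − 160.80°| = 19.20°
19.20° ≤ 2α = 61.93°  →  valid

δ = 19.20°, valid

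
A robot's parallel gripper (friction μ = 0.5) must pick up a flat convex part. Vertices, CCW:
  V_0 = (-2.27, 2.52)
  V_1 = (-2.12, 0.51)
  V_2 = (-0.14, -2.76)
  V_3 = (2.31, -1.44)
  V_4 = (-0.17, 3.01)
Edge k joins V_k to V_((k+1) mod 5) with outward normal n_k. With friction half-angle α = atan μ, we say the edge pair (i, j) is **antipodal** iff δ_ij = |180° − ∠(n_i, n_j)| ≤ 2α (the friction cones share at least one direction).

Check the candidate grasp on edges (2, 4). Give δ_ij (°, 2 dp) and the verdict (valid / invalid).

δ = 15.18°, valid

α = atan 0.5 = 26.57°;  2α = 53.13°
edge 2: e_2 = (+2.45, +1.32);  n_2 = (+0.4743, -0.8804)
edge 4: e_4 = (-2.10, -0.49);  n_4 = (-0.2272, +0.9738)
∠(n_2, n_4) = 164.82°
δ = |180° − 164.82°| = 15.18°
15.18° ≤ 2α = 53.13°  →  valid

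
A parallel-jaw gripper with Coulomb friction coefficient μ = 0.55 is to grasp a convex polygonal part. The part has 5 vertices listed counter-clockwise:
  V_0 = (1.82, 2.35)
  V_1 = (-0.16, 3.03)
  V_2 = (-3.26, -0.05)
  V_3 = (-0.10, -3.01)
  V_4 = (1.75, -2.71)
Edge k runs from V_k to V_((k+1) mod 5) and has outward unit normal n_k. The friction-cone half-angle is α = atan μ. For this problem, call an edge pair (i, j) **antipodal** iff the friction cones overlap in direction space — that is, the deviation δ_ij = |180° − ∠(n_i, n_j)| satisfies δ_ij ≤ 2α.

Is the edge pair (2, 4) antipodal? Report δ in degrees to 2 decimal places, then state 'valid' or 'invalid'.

δ = 47.66°, valid

α = atan 0.55 = 28.81°;  2α = 57.62°
edge 2: e_2 = (+3.16, -2.96);  n_2 = (-0.6836, -0.7298)
edge 4: e_4 = (+0.07, +5.06);  n_4 = (+0.9999, -0.0138)
∠(n_2, n_4) = 132.34°
δ = |180° − 132.34°| = 47.66°
47.66° ≤ 2α = 57.62°  →  valid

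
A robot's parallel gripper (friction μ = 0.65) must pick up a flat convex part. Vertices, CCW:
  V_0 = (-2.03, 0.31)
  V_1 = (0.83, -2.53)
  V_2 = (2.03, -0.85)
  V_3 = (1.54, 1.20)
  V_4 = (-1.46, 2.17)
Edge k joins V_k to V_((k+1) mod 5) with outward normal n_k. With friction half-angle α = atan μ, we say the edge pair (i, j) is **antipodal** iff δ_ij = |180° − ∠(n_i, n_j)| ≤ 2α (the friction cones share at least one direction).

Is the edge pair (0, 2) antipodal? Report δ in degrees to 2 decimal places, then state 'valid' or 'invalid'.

δ = 31.76°, valid

α = atan 0.65 = 33.02°;  2α = 66.05°
edge 0: e_0 = (+2.86, -2.84);  n_0 = (-0.7046, -0.7096)
edge 2: e_2 = (-0.49, +2.05);  n_2 = (+0.9726, +0.2325)
∠(n_0, n_2) = 148.24°
δ = |180° − 148.24°| = 31.76°
31.76° ≤ 2α = 66.05°  →  valid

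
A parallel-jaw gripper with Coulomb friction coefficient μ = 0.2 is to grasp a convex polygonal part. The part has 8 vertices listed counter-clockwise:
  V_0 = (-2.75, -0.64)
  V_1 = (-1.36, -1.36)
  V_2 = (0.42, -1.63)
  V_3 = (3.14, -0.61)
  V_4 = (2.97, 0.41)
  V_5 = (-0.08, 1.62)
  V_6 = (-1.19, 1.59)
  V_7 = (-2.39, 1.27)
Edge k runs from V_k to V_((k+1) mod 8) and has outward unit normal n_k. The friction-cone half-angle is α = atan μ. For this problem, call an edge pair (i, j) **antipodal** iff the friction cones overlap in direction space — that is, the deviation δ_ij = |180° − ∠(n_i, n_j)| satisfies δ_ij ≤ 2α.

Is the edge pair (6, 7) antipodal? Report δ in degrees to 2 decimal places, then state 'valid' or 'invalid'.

δ = 115.61°, invalid

α = atan 0.2 = 11.31°;  2α = 22.62°
edge 6: e_6 = (-1.20, -0.32);  n_6 = (-0.2577, +0.9662)
edge 7: e_7 = (-0.36, -1.91);  n_7 = (-0.9827, +0.1852)
∠(n_6, n_7) = 64.39°
δ = |180° − 64.39°| = 115.61°
115.61° > 2α = 22.62°  →  invalid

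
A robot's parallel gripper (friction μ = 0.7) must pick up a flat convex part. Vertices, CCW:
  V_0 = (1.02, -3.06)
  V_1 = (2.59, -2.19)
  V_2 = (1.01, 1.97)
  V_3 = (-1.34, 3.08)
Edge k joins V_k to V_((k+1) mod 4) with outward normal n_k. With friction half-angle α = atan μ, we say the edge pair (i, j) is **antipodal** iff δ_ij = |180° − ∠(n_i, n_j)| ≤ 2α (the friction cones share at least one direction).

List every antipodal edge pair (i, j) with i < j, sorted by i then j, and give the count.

α = atan 0.7 = 34.99°;  2α = 69.98°
n_0 = (+0.4847, -0.8747)
n_1 = (+0.9348, +0.3551)
n_2 = (+0.4271, +0.9042)
n_3 = (-0.9334, -0.3588)
  (0,1): δ = 98.20°  ·
  (0,2): δ = 54.28°  ✓
  (0,3): δ = 82.03°  ·
  (1,2): δ = 136.08°  ·
  (1,3): δ = 0.23°  ✓
  (2,3): δ = 43.69°  ✓
antipodal pairs: 3

count = 3; pairs: (0,2), (1,3), (2,3)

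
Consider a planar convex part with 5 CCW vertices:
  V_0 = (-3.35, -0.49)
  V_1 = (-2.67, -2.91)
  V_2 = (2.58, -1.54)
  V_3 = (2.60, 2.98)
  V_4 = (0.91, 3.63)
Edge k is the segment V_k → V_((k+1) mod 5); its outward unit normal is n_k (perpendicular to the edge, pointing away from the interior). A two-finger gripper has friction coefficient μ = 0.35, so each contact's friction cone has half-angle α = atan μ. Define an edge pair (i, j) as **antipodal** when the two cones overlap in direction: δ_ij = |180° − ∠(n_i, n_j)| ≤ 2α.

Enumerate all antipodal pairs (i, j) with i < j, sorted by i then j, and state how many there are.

count = 3; pairs: (0,2), (1,3), (1,4)

α = atan 0.35 = 19.29°;  2α = 38.58°
n_0 = (-0.9627, -0.2705)
n_1 = (+0.2525, -0.9676)
n_2 = (+1.0000, -0.0044)
n_3 = (+0.3590, +0.9333)
n_4 = (-0.6952, +0.7188)
  (0,1): δ = 91.07°  ·
  (0,2): δ = 15.95°  ✓
  (0,3): δ = 53.27°  ·
  (0,4): δ = 118.35°  ·
  (1,2): δ = 104.88°  ·
  (1,3): δ = 35.66°  ✓
  (1,4): δ = 29.42°  ✓
  (2,3): δ = 110.78°  ·
  (2,4): δ = 45.70°  ·
  (3,4): δ = 114.92°  ·
antipodal pairs: 3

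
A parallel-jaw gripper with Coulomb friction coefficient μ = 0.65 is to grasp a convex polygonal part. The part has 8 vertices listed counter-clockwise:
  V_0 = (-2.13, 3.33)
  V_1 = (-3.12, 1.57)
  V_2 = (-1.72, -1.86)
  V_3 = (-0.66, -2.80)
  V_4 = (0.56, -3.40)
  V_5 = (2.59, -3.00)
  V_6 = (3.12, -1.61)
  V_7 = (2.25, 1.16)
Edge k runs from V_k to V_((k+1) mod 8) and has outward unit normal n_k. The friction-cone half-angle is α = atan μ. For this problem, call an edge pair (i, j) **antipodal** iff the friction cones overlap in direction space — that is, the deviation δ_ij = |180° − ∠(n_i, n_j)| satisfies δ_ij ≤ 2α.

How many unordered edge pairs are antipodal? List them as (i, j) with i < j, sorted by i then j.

α = atan 0.65 = 33.02°;  2α = 66.05°
n_0 = (-0.8716, +0.4903)
n_1 = (-0.9258, -0.3779)
n_2 = (-0.6635, -0.7482)
n_3 = (-0.4413, -0.8973)
n_4 = (+0.1933, -0.9811)
n_5 = (+0.9344, -0.3563)
n_6 = (+0.9540, +0.2996)
n_7 = (+0.4439, +0.8961)
  (0,1): δ = 128.44°  ·
  (0,2): δ = 102.21°  ·
  (0,3): δ = 86.83°  ·
  (0,4): δ = 49.50°  ✓
  (0,5): δ = 8.49°  ✓
  (0,6): δ = 46.79°  ✓
  (0,7): δ = 93.00°  ·
  (1,2): δ = 153.77°  ·
  (1,3): δ = 138.39°  ·
  (1,4): δ = 101.06°  ·
  (1,5): δ = 43.08°  ✓
  (1,6): δ = 4.77°  ✓
  (1,7): δ = 41.44°  ✓
  (2,3): δ = 164.62°  ·
  (2,4): δ = 127.29°  ·
  (2,5): δ = 69.31°  ·
  (2,6): δ = 31.00°  ✓
  (2,7): δ = 15.21°  ✓
  (3,4): δ = 142.66°  ·
  (3,5): δ = 84.68°  ·
  (3,6): δ = 46.38°  ✓
  (3,7): δ = 0.17°  ✓
  (4,5): δ = 122.02°  ·
  (4,6): δ = 83.71°  ·
  (4,7): δ = 37.50°  ✓
  (5,6): δ = 141.69°  ·
  (5,7): δ = 95.48°  ·
  (6,7): δ = 133.79°  ·
antipodal pairs: 11

count = 11; pairs: (0,4), (0,5), (0,6), (1,5), (1,6), (1,7), (2,6), (2,7), (3,6), (3,7), (4,7)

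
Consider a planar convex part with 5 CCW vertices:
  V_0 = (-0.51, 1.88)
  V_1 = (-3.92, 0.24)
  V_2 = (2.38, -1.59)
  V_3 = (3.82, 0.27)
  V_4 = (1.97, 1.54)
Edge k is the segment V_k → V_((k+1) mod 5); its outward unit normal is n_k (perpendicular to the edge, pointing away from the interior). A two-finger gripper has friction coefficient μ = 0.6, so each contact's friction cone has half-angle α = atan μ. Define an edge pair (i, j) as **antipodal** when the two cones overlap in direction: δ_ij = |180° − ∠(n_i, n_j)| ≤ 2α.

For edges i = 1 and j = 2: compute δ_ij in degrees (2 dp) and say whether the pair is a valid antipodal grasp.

δ = 111.55°, invalid

α = atan 0.6 = 30.96°;  2α = 61.93°
edge 1: e_1 = (+6.30, -1.83);  n_1 = (-0.2789, -0.9603)
edge 2: e_2 = (+1.44, +1.86);  n_2 = (+0.7907, -0.6122)
∠(n_1, n_2) = 68.45°
δ = |180° − 68.45°| = 111.55°
111.55° > 2α = 61.93°  →  invalid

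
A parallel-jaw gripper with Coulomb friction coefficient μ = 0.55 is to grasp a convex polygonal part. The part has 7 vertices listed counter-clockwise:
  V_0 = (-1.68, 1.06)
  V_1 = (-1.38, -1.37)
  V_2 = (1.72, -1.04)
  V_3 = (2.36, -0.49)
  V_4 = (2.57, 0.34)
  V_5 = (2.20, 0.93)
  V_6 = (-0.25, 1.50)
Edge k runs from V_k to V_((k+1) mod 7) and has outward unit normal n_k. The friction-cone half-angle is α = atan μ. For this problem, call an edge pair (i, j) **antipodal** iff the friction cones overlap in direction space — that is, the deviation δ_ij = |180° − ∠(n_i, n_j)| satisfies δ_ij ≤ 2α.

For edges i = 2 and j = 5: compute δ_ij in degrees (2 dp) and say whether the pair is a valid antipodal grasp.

α = atan 0.55 = 28.81°;  2α = 57.62°
edge 2: e_2 = (+0.64, +0.55);  n_2 = (+0.6518, -0.7584)
edge 5: e_5 = (-2.45, +0.57);  n_5 = (+0.2266, +0.9740)
∠(n_2, n_5) = 126.23°
δ = |180° − 126.23°| = 53.77°
53.77° ≤ 2α = 57.62°  →  valid

δ = 53.77°, valid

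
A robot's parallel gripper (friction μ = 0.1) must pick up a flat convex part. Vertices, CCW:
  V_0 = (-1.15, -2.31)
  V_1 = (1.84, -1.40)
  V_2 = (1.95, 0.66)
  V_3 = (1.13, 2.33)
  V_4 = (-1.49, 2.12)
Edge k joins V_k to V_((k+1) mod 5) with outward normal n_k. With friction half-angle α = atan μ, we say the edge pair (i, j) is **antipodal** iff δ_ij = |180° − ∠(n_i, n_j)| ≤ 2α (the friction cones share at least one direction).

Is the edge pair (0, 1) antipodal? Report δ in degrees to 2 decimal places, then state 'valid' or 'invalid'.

α = atan 0.1 = 5.71°;  2α = 11.42°
edge 0: e_0 = (+2.99, +0.91);  n_0 = (+0.2912, -0.9567)
edge 1: e_1 = (+0.11, +2.06);  n_1 = (+0.9986, -0.0533)
∠(n_0, n_1) = 70.02°
δ = |180° − 70.02°| = 109.98°
109.98° > 2α = 11.42°  →  invalid

δ = 109.98°, invalid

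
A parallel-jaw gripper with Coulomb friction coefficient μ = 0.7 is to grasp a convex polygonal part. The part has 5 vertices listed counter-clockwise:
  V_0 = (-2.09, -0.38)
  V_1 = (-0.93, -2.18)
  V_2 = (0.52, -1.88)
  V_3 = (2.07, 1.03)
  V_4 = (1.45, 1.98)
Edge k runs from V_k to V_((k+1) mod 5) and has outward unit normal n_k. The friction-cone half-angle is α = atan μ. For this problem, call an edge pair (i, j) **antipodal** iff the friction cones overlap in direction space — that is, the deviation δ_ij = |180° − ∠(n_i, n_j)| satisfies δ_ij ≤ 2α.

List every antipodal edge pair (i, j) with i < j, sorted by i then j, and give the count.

α = atan 0.7 = 34.99°;  2α = 69.98°
n_0 = (-0.8406, -0.5417)
n_1 = (+0.2026, -0.9793)
n_2 = (+0.8826, -0.4701)
n_3 = (+0.8374, +0.5465)
n_4 = (-0.5547, +0.8321)
  (0,1): δ = 111.11°  ·
  (0,2): δ = 60.84°  ✓
  (0,3): δ = 0.33°  ✓
  (0,4): δ = 90.89°  ·
  (1,2): δ = 129.73°  ·
  (1,3): δ = 68.56°  ✓
  (1,4): δ = 22.00°  ✓
  (2,3): δ = 118.83°  ·
  (2,4): δ = 28.27°  ✓
  (3,4): δ = 89.44°  ·
antipodal pairs: 5

count = 5; pairs: (0,2), (0,3), (1,3), (1,4), (2,4)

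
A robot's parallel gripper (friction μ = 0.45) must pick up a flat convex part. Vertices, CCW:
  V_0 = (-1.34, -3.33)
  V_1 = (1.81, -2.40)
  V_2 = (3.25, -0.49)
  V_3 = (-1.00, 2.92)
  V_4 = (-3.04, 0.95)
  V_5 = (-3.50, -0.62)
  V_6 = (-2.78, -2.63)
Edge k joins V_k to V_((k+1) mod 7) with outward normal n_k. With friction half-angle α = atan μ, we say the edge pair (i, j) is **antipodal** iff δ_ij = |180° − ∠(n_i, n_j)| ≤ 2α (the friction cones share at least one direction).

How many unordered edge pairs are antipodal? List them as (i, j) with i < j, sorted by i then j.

α = atan 0.45 = 24.23°;  2α = 48.46°
n_0 = (+0.2832, -0.9591)
n_1 = (+0.7985, -0.6020)
n_2 = (+0.6258, +0.7800)
n_3 = (-0.6947, +0.7193)
n_4 = (-0.9597, +0.2812)
n_5 = (-0.9414, -0.3372)
n_6 = (-0.4372, -0.8994)
  (0,1): δ = 143.46°  ·
  (0,2): δ = 55.19°  ·
  (0,3): δ = 27.55°  ✓
  (0,4): δ = 57.22°  ·
  (0,5): δ = 93.26°  ·
  (0,6): δ = 137.63°  ·
  (1,2): δ = 91.73°  ·
  (1,3): δ = 8.99°  ✓
  (1,4): δ = 20.68°  ✓
  (1,5): δ = 56.72°  ·
  (1,6): δ = 101.09°  ·
  (2,3): δ = 97.26°  ·
  (2,4): δ = 67.59°  ·
  (2,5): δ = 31.55°  ✓
  (2,6): δ = 12.82°  ✓
  (3,4): δ = 150.33°  ·
  (3,5): δ = 114.29°  ·
  (3,6): δ = 69.92°  ·
  (4,5): δ = 143.96°  ·
  (4,6): δ = 99.59°  ·
  (5,6): δ = 135.63°  ·
antipodal pairs: 5

count = 5; pairs: (0,3), (1,3), (1,4), (2,5), (2,6)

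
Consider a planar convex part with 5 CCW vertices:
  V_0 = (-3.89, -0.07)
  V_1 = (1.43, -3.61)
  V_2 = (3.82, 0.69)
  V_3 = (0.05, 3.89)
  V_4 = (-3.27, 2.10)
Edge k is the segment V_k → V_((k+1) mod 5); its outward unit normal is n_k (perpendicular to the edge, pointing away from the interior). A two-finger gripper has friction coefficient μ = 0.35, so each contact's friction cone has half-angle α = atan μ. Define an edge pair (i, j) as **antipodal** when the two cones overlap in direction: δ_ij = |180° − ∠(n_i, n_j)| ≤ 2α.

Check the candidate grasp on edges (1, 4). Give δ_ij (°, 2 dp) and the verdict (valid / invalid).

δ = 13.12°, valid

α = atan 0.35 = 19.29°;  2α = 38.58°
edge 1: e_1 = (+2.39, +4.30);  n_1 = (+0.8741, -0.4858)
edge 4: e_4 = (-0.62, -2.17);  n_4 = (-0.9615, +0.2747)
∠(n_1, n_4) = 166.88°
δ = |180° − 166.88°| = 13.12°
13.12° ≤ 2α = 38.58°  →  valid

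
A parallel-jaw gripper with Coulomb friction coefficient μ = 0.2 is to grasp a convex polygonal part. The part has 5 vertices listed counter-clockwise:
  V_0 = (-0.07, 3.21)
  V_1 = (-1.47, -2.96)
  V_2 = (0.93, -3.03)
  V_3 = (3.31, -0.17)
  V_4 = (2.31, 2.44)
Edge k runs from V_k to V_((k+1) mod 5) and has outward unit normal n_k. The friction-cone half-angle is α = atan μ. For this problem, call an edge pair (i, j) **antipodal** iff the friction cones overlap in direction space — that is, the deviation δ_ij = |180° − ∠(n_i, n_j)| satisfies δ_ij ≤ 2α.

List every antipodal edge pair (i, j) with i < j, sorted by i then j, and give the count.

α = atan 0.2 = 11.31°;  2α = 22.62°
n_0 = (-0.9752, +0.2213)
n_1 = (-0.0292, -0.9996)
n_2 = (+0.7687, -0.6397)
n_3 = (+0.9338, +0.3578)
n_4 = (+0.3078, +0.9514)
  (0,1): δ = 78.89°  ·
  (0,2): δ = 26.98°  ·
  (0,3): δ = 33.75°  ·
  (0,4): δ = 84.86°  ·
  (1,2): δ = 128.10°  ·
  (1,3): δ = 67.37°  ·
  (1,4): δ = 16.26°  ✓
  (2,3): δ = 119.27°  ·
  (2,4): δ = 68.16°  ·
  (3,4): δ = 128.89°  ·
antipodal pairs: 1

count = 1; pairs: (1,4)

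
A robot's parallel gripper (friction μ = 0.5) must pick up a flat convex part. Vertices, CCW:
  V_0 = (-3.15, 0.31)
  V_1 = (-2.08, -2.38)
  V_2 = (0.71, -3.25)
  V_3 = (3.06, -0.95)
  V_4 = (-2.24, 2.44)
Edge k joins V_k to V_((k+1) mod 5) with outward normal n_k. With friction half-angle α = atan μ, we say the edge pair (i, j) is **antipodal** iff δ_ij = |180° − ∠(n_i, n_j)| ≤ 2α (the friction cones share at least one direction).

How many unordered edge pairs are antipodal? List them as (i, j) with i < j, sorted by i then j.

count = 3; pairs: (0,3), (1,3), (2,4)

α = atan 0.5 = 26.57°;  2α = 53.13°
n_0 = (-0.9292, -0.3696)
n_1 = (-0.2977, -0.9547)
n_2 = (+0.6995, -0.7147)
n_3 = (+0.5388, +0.8424)
n_4 = (-0.9196, +0.3929)
  (0,1): δ = 129.01°  ·
  (0,2): δ = 67.31°  ·
  (0,3): δ = 35.70°  ✓
  (0,4): δ = 135.18°  ·
  (1,2): δ = 118.30°  ·
  (1,3): δ = 15.28°  ✓
  (1,4): δ = 84.19°  ·
  (2,3): δ = 76.99°  ·
  (2,4): δ = 22.48°  ✓
  (3,4): δ = 80.53°  ·
antipodal pairs: 3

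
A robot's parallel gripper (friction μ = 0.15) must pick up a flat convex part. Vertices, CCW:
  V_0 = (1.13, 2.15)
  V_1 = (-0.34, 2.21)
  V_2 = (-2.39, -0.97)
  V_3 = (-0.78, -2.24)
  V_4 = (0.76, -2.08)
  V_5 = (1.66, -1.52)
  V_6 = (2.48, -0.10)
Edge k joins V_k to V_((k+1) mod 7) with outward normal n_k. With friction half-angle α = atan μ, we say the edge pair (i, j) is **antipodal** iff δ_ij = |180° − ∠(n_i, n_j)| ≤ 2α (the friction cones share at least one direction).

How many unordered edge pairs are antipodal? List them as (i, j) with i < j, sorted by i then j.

count = 2; pairs: (0,3), (1,5)

α = atan 0.15 = 8.53°;  2α = 17.06°
n_0 = (+0.0408, +0.9992)
n_1 = (-0.8405, +0.5418)
n_2 = (-0.6193, -0.7851)
n_3 = (+0.1033, -0.9946)
n_4 = (+0.5283, -0.8491)
n_5 = (+0.8660, -0.5001)
n_6 = (+0.8575, +0.5145)
  (0,1): δ = 120.47°  ·
  (0,2): δ = 35.93°  ·
  (0,3): δ = 8.27°  ✓
  (0,4): δ = 34.23°  ·
  (0,5): δ = 62.33°  ·
  (0,6): δ = 123.30°  ·
  (1,2): δ = 95.46°  ·
  (1,3): δ = 51.26°  ·
  (1,4): δ = 25.30°  ·
  (1,5): δ = 2.80°  ✓
  (1,6): δ = 63.77°  ·
  (2,3): δ = 135.80°  ·
  (2,4): δ = 109.84°  ·
  (2,5): δ = 81.74°  ·
  (2,6): δ = 20.77°  ·
  (3,4): δ = 154.04°  ·
  (3,5): δ = 125.94°  ·
  (3,6): δ = 64.97°  ·
  (4,5): δ = 151.90°  ·
  (4,6): δ = 90.93°  ·
  (5,6): δ = 119.03°  ·
antipodal pairs: 2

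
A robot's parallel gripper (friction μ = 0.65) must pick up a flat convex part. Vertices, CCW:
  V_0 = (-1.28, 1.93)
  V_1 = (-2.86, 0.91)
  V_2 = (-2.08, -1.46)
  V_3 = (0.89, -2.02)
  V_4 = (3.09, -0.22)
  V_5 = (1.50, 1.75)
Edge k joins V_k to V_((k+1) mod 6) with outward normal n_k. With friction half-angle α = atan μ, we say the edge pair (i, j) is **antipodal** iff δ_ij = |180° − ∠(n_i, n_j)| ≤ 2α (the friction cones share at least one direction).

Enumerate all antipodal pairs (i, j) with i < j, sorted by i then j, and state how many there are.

count = 6; pairs: (0,2), (0,3), (1,4), (2,4), (2,5), (3,5)

α = atan 0.65 = 33.02°;  2α = 66.05°
n_0 = (-0.5424, +0.8401)
n_1 = (-0.9499, -0.3126)
n_2 = (-0.1853, -0.9827)
n_3 = (+0.6332, -0.7740)
n_4 = (+0.7782, +0.6281)
n_5 = (+0.0646, +0.9979)
  (0,1): δ = 104.63°  ·
  (0,2): δ = 43.52°  ✓
  (0,3): δ = 6.44°  ✓
  (0,4): δ = 96.06°  ·
  (0,5): δ = 143.45°  ·
  (1,2): δ = 118.89°  ·
  (1,3): δ = 68.93°  ·
  (1,4): δ = 20.69°  ✓
  (1,5): δ = 68.08°  ·
  (2,3): δ = 130.03°  ·
  (2,4): δ = 40.41°  ✓
  (2,5): δ = 6.97°  ✓
  (3,4): δ = 90.38°  ·
  (3,5): δ = 42.99°  ✓
  (4,5): δ = 132.61°  ·
antipodal pairs: 6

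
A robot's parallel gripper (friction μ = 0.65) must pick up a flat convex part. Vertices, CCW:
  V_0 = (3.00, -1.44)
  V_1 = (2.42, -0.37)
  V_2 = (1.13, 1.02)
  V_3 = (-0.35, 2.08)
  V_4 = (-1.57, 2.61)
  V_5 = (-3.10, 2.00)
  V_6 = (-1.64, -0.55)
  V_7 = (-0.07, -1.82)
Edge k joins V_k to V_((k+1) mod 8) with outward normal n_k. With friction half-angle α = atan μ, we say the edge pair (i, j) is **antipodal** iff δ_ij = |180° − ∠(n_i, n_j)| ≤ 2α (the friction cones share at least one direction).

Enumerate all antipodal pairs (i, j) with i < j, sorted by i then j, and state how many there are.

count = 13; pairs: (0,5), (0,6), (1,5), (1,6), (1,7), (2,5), (2,6), (2,7), (3,5), (3,6), (3,7), (4,6), (4,7)

α = atan 0.65 = 33.02°;  2α = 66.05°
n_0 = (+0.8791, +0.4765)
n_1 = (+0.7330, +0.6802)
n_2 = (+0.5823, +0.8130)
n_3 = (+0.3985, +0.9172)
n_4 = (-0.3703, +0.9289)
n_5 = (-0.8678, -0.4969)
n_6 = (-0.6289, -0.7775)
n_7 = (+0.1228, -0.9924)
  (0,1): δ = 165.60°  ·
  (0,2): δ = 154.07°  ·
  (0,3): δ = 141.94°  ·
  (0,4): δ = 96.72°  ·
  (0,5): δ = 1.33°  ✓
  (0,6): δ = 22.57°  ✓
  (0,7): δ = 68.60°  ·
  (1,2): δ = 168.47°  ·
  (1,3): δ = 156.34°  ·
  (1,4): δ = 111.13°  ·
  (1,5): δ = 13.07°  ✓
  (1,6): δ = 8.17°  ✓
  (1,7): δ = 54.19°  ✓
  (2,3): δ = 167.87°  ·
  (2,4): δ = 122.65°  ·
  (2,5): δ = 24.60°  ✓
  (2,6): δ = 3.36°  ✓
  (2,7): δ = 42.67°  ✓
  (3,4): δ = 134.78°  ·
  (3,5): δ = 36.73°  ✓
  (3,6): δ = 15.49°  ✓
  (3,7): δ = 30.54°  ✓
  (4,5): δ = 81.94°  ·
  (4,6): δ = 60.71°  ✓
  (4,7): δ = 14.68°  ✓
  (5,6): δ = 158.76°  ·
  (5,7): δ = 112.74°  ·
  (6,7): δ = 133.97°  ·
antipodal pairs: 13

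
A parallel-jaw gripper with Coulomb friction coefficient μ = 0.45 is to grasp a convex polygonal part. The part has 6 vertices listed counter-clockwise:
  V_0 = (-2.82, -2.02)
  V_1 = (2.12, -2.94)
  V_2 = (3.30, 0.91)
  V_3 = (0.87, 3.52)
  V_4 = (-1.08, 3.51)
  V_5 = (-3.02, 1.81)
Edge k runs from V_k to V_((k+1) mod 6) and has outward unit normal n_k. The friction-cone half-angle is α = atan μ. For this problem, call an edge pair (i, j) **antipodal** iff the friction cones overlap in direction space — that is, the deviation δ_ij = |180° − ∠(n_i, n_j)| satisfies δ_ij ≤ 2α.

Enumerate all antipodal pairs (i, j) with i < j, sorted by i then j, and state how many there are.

α = atan 0.45 = 24.23°;  2α = 48.46°
n_0 = (-0.1831, -0.9831)
n_1 = (+0.9561, -0.2930)
n_2 = (+0.7319, +0.6814)
n_3 = (-0.0051, +1.0000)
n_4 = (-0.6591, +0.7521)
n_5 = (-0.9986, -0.0521)
  (0,1): δ = 96.49°  ·
  (0,2): δ = 36.50°  ✓
  (0,3): δ = 10.84°  ✓
  (0,4): δ = 51.78°  ·
  (0,5): δ = 103.54°  ·
  (1,2): δ = 120.01°  ·
  (1,3): δ = 72.67°  ·
  (1,4): δ = 31.73°  ✓
  (1,5): δ = 20.03°  ✓
  (2,3): δ = 132.66°  ·
  (2,4): δ = 91.73°  ·
  (2,5): δ = 39.97°  ✓
  (3,4): δ = 139.07°  ·
  (3,5): δ = 87.30°  ·
  (4,5): δ = 128.24°  ·
antipodal pairs: 5

count = 5; pairs: (0,2), (0,3), (1,4), (1,5), (2,5)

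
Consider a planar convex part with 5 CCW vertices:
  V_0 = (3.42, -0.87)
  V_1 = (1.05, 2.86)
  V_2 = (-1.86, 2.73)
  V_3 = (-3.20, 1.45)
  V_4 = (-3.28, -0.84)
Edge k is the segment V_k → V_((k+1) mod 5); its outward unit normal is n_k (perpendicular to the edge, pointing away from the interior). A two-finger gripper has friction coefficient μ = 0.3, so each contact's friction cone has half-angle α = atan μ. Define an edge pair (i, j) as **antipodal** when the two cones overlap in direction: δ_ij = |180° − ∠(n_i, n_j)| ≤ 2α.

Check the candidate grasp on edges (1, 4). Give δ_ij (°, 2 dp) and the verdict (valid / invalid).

α = atan 0.3 = 16.70°;  2α = 33.40°
edge 1: e_1 = (-2.91, -0.13);  n_1 = (-0.0446, +0.9990)
edge 4: e_4 = (+6.70, -0.03);  n_4 = (-0.0045, -1.0000)
∠(n_1, n_4) = 177.19°
δ = |180° − 177.19°| = 2.81°
2.81° ≤ 2α = 33.40°  →  valid

δ = 2.81°, valid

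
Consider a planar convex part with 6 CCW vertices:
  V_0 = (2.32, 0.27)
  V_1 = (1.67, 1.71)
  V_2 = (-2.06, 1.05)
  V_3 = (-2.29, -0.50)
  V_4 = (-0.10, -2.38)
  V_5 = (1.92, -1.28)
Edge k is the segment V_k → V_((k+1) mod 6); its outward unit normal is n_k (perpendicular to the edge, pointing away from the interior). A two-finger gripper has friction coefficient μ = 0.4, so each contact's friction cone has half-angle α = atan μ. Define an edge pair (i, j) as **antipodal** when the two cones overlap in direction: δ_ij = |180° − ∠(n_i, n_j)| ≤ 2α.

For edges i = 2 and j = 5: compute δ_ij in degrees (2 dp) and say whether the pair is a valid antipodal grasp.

δ = 6.03°, valid

α = atan 0.4 = 21.80°;  2α = 43.60°
edge 2: e_2 = (-0.23, -1.55);  n_2 = (-0.9892, +0.1468)
edge 5: e_5 = (+0.40, +1.55);  n_5 = (+0.9683, -0.2499)
∠(n_2, n_5) = 173.97°
δ = |180° − 173.97°| = 6.03°
6.03° ≤ 2α = 43.60°  →  valid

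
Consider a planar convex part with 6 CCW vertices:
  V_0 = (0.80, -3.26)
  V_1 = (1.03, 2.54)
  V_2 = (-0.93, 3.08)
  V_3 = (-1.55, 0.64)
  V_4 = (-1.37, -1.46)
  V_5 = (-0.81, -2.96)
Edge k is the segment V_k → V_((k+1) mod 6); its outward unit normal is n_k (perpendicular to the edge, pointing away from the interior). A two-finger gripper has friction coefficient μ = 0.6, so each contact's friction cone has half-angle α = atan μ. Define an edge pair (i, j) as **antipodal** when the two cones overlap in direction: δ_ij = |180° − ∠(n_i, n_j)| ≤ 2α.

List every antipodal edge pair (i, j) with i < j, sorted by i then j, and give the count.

α = atan 0.6 = 30.96°;  2α = 61.93°
n_0 = (+0.9992, -0.0396)
n_1 = (+0.2656, +0.9641)
n_2 = (-0.9692, +0.2463)
n_3 = (-0.9963, -0.0854)
n_4 = (-0.9368, -0.3498)
n_5 = (-0.1832, -0.9831)
  (0,1): δ = 103.13°  ·
  (0,2): δ = 11.99°  ✓
  (0,3): δ = 7.17°  ✓
  (0,4): δ = 22.74°  ✓
  (0,5): δ = 81.72°  ·
  (1,2): δ = 88.85°  ·
  (1,3): δ = 69.70°  ·
  (1,4): δ = 54.12°  ✓
  (1,5): δ = 4.85°  ✓
  (2,3): δ = 160.84°  ·
  (2,4): δ = 145.27°  ·
  (2,5): δ = 86.30°  ·
  (3,4): δ = 164.43°  ·
  (3,5): δ = 105.45°  ·
  (4,5): δ = 121.03°  ·
antipodal pairs: 5

count = 5; pairs: (0,2), (0,3), (0,4), (1,4), (1,5)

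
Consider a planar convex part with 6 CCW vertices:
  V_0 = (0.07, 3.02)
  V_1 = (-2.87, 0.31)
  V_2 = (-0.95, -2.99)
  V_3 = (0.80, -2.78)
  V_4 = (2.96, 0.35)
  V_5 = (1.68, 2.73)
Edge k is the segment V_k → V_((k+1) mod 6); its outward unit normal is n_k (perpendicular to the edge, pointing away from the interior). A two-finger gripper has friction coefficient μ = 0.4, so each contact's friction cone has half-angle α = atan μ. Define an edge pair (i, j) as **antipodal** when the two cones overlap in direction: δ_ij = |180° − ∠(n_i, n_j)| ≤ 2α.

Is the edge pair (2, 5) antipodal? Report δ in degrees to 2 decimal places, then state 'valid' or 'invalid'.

α = atan 0.4 = 21.80°;  2α = 43.60°
edge 2: e_2 = (+1.75, +0.21);  n_2 = (+0.1191, -0.9929)
edge 5: e_5 = (-1.61, +0.29);  n_5 = (+0.1773, +0.9842)
∠(n_2, n_5) = 162.95°
δ = |180° − 162.95°| = 17.05°
17.05° ≤ 2α = 43.60°  →  valid

δ = 17.05°, valid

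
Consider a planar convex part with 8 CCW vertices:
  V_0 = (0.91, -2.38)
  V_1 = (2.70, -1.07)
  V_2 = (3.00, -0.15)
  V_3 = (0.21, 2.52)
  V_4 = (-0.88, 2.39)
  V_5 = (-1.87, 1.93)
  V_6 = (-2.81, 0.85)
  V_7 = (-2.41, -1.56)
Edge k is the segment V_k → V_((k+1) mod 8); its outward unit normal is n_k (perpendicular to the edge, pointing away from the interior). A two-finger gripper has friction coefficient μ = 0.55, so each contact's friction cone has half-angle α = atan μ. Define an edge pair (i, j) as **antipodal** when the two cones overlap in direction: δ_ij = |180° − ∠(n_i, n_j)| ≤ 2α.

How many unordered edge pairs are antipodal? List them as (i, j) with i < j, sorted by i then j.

α = atan 0.55 = 28.81°;  2α = 57.62°
n_0 = (+0.5906, -0.8070)
n_1 = (+0.9507, -0.3100)
n_2 = (+0.6914, +0.7225)
n_3 = (-0.1184, +0.9930)
n_4 = (-0.4214, +0.9069)
n_5 = (-0.7543, +0.6565)
n_6 = (-0.9865, -0.1637)
n_7 = (-0.2398, -0.9708)
  (0,1): δ = 144.26°  ·
  (0,2): δ = 79.94°  ·
  (0,3): δ = 29.40°  ✓
  (0,4): δ = 11.28°  ✓
  (0,5): δ = 12.77°  ✓
  (0,6): δ = 63.23°  ·
  (0,7): δ = 129.93°  ·
  (1,2): δ = 115.68°  ·
  (1,3): δ = 65.14°  ·
  (1,4): δ = 47.02°  ✓
  (1,5): δ = 22.97°  ✓
  (1,6): δ = 27.48°  ✓
  (1,7): δ = 94.19°  ·
  (2,3): δ = 129.46°  ·
  (2,4): δ = 111.34°  ·
  (2,5): δ = 87.29°  ·
  (2,6): δ = 36.84°  ✓
  (2,7): δ = 29.87°  ✓
  (3,4): δ = 161.88°  ·
  (3,5): δ = 137.84°  ·
  (3,6): δ = 87.38°  ·
  (3,7): δ = 20.68°  ✓
  (4,5): δ = 155.96°  ·
  (4,6): δ = 105.50°  ·
  (4,7): δ = 38.80°  ✓
  (5,6): δ = 129.54°  ·
  (5,7): δ = 62.84°  ·
  (6,7): δ = 113.30°  ·
antipodal pairs: 10

count = 10; pairs: (0,3), (0,4), (0,5), (1,4), (1,5), (1,6), (2,6), (2,7), (3,7), (4,7)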